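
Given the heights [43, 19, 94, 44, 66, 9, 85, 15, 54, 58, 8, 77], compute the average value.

47.6667

Step 1: Sum all values: 43 + 19 + 94 + 44 + 66 + 9 + 85 + 15 + 54 + 58 + 8 + 77 = 572
Step 2: Count the number of values: n = 12
Step 3: Mean = sum / n = 572 / 12 = 47.6667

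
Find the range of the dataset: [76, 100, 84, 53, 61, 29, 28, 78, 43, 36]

72

Step 1: Identify the maximum value: max = 100
Step 2: Identify the minimum value: min = 28
Step 3: Range = max - min = 100 - 28 = 72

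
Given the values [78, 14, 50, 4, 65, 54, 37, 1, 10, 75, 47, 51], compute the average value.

40.5

Step 1: Sum all values: 78 + 14 + 50 + 4 + 65 + 54 + 37 + 1 + 10 + 75 + 47 + 51 = 486
Step 2: Count the number of values: n = 12
Step 3: Mean = sum / n = 486 / 12 = 40.5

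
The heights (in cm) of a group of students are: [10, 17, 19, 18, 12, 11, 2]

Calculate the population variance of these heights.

30.2041

Step 1: Compute the mean: (10 + 17 + 19 + 18 + 12 + 11 + 2) / 7 = 12.7143
Step 2: Compute squared deviations from the mean:
  (10 - 12.7143)^2 = 7.3673
  (17 - 12.7143)^2 = 18.3673
  (19 - 12.7143)^2 = 39.5102
  (18 - 12.7143)^2 = 27.9388
  (12 - 12.7143)^2 = 0.5102
  (11 - 12.7143)^2 = 2.9388
  (2 - 12.7143)^2 = 114.7959
Step 3: Sum of squared deviations = 211.4286
Step 4: Population variance = 211.4286 / 7 = 30.2041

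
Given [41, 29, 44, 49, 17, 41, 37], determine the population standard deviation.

9.9201

Step 1: Compute the mean: 36.8571
Step 2: Sum of squared deviations from the mean: 688.8571
Step 3: Population variance = 688.8571 / 7 = 98.4082
Step 4: Standard deviation = sqrt(98.4082) = 9.9201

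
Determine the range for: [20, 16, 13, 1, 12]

19

Step 1: Identify the maximum value: max = 20
Step 2: Identify the minimum value: min = 1
Step 3: Range = max - min = 20 - 1 = 19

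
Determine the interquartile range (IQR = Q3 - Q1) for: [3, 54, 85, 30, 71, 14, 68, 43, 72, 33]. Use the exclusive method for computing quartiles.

45.25

Step 1: Sort the data: [3, 14, 30, 33, 43, 54, 68, 71, 72, 85]
Step 2: n = 10
Step 3: Using the exclusive quartile method:
  Q1 = 26
  Q2 (median) = 48.5
  Q3 = 71.25
  IQR = Q3 - Q1 = 71.25 - 26 = 45.25
Step 4: IQR = 45.25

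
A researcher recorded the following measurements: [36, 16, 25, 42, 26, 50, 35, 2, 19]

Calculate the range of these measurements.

48

Step 1: Identify the maximum value: max = 50
Step 2: Identify the minimum value: min = 2
Step 3: Range = max - min = 50 - 2 = 48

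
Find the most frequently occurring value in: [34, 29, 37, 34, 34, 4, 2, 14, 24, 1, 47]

34

Step 1: Count the frequency of each value:
  1: appears 1 time(s)
  2: appears 1 time(s)
  4: appears 1 time(s)
  14: appears 1 time(s)
  24: appears 1 time(s)
  29: appears 1 time(s)
  34: appears 3 time(s)
  37: appears 1 time(s)
  47: appears 1 time(s)
Step 2: The value 34 appears most frequently (3 times).
Step 3: Mode = 34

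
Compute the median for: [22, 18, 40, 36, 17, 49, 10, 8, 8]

18

Step 1: Sort the data in ascending order: [8, 8, 10, 17, 18, 22, 36, 40, 49]
Step 2: The number of values is n = 9.
Step 3: Since n is odd, the median is the middle value at position 5: 18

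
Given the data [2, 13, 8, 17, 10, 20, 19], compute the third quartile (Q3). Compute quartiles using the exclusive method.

19

Step 1: Sort the data: [2, 8, 10, 13, 17, 19, 20]
Step 2: n = 7
Step 3: Using the exclusive quartile method:
  Q1 = 8
  Q2 (median) = 13
  Q3 = 19
  IQR = Q3 - Q1 = 19 - 8 = 11
Step 4: Q3 = 19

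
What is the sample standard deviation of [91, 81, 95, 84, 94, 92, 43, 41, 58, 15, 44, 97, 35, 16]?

30.5045

Step 1: Compute the mean: 63.2857
Step 2: Sum of squared deviations from the mean: 12096.8571
Step 3: Sample variance = 12096.8571 / 13 = 930.5275
Step 4: Standard deviation = sqrt(930.5275) = 30.5045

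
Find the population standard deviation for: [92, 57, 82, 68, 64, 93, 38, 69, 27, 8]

26.5398

Step 1: Compute the mean: 59.8
Step 2: Sum of squared deviations from the mean: 7043.6
Step 3: Population variance = 7043.6 / 10 = 704.36
Step 4: Standard deviation = sqrt(704.36) = 26.5398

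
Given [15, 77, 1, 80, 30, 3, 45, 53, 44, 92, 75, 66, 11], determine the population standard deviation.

30.1805

Step 1: Compute the mean: 45.5385
Step 2: Sum of squared deviations from the mean: 11841.2308
Step 3: Population variance = 11841.2308 / 13 = 910.8639
Step 4: Standard deviation = sqrt(910.8639) = 30.1805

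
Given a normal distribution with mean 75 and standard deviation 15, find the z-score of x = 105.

2

Step 1: Recall the z-score formula: z = (x - mu) / sigma
Step 2: Substitute values: z = (105 - 75) / 15
Step 3: z = 30 / 15 = 2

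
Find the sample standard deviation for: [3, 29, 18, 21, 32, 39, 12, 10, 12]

11.7592

Step 1: Compute the mean: 19.5556
Step 2: Sum of squared deviations from the mean: 1106.2222
Step 3: Sample variance = 1106.2222 / 8 = 138.2778
Step 4: Standard deviation = sqrt(138.2778) = 11.7592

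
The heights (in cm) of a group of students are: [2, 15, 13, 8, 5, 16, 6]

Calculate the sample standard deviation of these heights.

5.4072

Step 1: Compute the mean: 9.2857
Step 2: Sum of squared deviations from the mean: 175.4286
Step 3: Sample variance = 175.4286 / 6 = 29.2381
Step 4: Standard deviation = sqrt(29.2381) = 5.4072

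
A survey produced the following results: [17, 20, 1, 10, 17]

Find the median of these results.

17

Step 1: Sort the data in ascending order: [1, 10, 17, 17, 20]
Step 2: The number of values is n = 5.
Step 3: Since n is odd, the median is the middle value at position 3: 17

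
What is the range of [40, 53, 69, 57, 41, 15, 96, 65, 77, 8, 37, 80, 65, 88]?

88

Step 1: Identify the maximum value: max = 96
Step 2: Identify the minimum value: min = 8
Step 3: Range = max - min = 96 - 8 = 88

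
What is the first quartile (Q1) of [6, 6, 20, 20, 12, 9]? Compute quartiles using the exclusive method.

6

Step 1: Sort the data: [6, 6, 9, 12, 20, 20]
Step 2: n = 6
Step 3: Using the exclusive quartile method:
  Q1 = 6
  Q2 (median) = 10.5
  Q3 = 20
  IQR = Q3 - Q1 = 20 - 6 = 14
Step 4: Q1 = 6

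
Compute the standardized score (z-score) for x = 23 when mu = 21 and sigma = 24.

0.0833

Step 1: Recall the z-score formula: z = (x - mu) / sigma
Step 2: Substitute values: z = (23 - 21) / 24
Step 3: z = 2 / 24 = 0.0833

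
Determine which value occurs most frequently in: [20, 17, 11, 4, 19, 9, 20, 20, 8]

20

Step 1: Count the frequency of each value:
  4: appears 1 time(s)
  8: appears 1 time(s)
  9: appears 1 time(s)
  11: appears 1 time(s)
  17: appears 1 time(s)
  19: appears 1 time(s)
  20: appears 3 time(s)
Step 2: The value 20 appears most frequently (3 times).
Step 3: Mode = 20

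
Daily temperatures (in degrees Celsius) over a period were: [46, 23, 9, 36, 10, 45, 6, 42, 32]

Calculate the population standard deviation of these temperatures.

15.2096

Step 1: Compute the mean: 27.6667
Step 2: Sum of squared deviations from the mean: 2082
Step 3: Population variance = 2082 / 9 = 231.3333
Step 4: Standard deviation = sqrt(231.3333) = 15.2096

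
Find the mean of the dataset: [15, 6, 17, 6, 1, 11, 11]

9.5714

Step 1: Sum all values: 15 + 6 + 17 + 6 + 1 + 11 + 11 = 67
Step 2: Count the number of values: n = 7
Step 3: Mean = sum / n = 67 / 7 = 9.5714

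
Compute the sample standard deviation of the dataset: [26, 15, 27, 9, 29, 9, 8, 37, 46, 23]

12.7667

Step 1: Compute the mean: 22.9
Step 2: Sum of squared deviations from the mean: 1466.9
Step 3: Sample variance = 1466.9 / 9 = 162.9889
Step 4: Standard deviation = sqrt(162.9889) = 12.7667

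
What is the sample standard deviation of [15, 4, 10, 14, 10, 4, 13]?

4.5092

Step 1: Compute the mean: 10
Step 2: Sum of squared deviations from the mean: 122
Step 3: Sample variance = 122 / 6 = 20.3333
Step 4: Standard deviation = sqrt(20.3333) = 4.5092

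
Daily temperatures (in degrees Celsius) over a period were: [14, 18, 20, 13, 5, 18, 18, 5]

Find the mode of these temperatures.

18

Step 1: Count the frequency of each value:
  5: appears 2 time(s)
  13: appears 1 time(s)
  14: appears 1 time(s)
  18: appears 3 time(s)
  20: appears 1 time(s)
Step 2: The value 18 appears most frequently (3 times).
Step 3: Mode = 18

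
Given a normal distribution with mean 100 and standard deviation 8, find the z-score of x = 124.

3

Step 1: Recall the z-score formula: z = (x - mu) / sigma
Step 2: Substitute values: z = (124 - 100) / 8
Step 3: z = 24 / 8 = 3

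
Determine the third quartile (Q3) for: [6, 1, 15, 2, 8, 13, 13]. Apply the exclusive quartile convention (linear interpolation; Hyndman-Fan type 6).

13

Step 1: Sort the data: [1, 2, 6, 8, 13, 13, 15]
Step 2: n = 7
Step 3: Using the exclusive quartile method:
  Q1 = 2
  Q2 (median) = 8
  Q3 = 13
  IQR = Q3 - Q1 = 13 - 2 = 11
Step 4: Q3 = 13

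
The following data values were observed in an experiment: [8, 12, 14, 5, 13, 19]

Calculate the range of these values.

14

Step 1: Identify the maximum value: max = 19
Step 2: Identify the minimum value: min = 5
Step 3: Range = max - min = 19 - 5 = 14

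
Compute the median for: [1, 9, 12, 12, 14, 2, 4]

9

Step 1: Sort the data in ascending order: [1, 2, 4, 9, 12, 12, 14]
Step 2: The number of values is n = 7.
Step 3: Since n is odd, the median is the middle value at position 4: 9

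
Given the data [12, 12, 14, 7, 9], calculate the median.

12

Step 1: Sort the data in ascending order: [7, 9, 12, 12, 14]
Step 2: The number of values is n = 5.
Step 3: Since n is odd, the median is the middle value at position 3: 12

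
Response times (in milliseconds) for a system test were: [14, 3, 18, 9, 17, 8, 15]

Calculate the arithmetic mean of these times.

12

Step 1: Sum all values: 14 + 3 + 18 + 9 + 17 + 8 + 15 = 84
Step 2: Count the number of values: n = 7
Step 3: Mean = sum / n = 84 / 7 = 12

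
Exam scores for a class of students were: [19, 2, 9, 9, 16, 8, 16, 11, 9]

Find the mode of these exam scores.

9

Step 1: Count the frequency of each value:
  2: appears 1 time(s)
  8: appears 1 time(s)
  9: appears 3 time(s)
  11: appears 1 time(s)
  16: appears 2 time(s)
  19: appears 1 time(s)
Step 2: The value 9 appears most frequently (3 times).
Step 3: Mode = 9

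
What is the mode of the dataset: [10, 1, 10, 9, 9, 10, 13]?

10

Step 1: Count the frequency of each value:
  1: appears 1 time(s)
  9: appears 2 time(s)
  10: appears 3 time(s)
  13: appears 1 time(s)
Step 2: The value 10 appears most frequently (3 times).
Step 3: Mode = 10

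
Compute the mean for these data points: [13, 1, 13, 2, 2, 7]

6.3333

Step 1: Sum all values: 13 + 1 + 13 + 2 + 2 + 7 = 38
Step 2: Count the number of values: n = 6
Step 3: Mean = sum / n = 38 / 6 = 6.3333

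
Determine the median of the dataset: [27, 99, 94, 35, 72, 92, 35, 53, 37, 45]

49

Step 1: Sort the data in ascending order: [27, 35, 35, 37, 45, 53, 72, 92, 94, 99]
Step 2: The number of values is n = 10.
Step 3: Since n is even, the median is the average of positions 5 and 6:
  Median = (45 + 53) / 2 = 49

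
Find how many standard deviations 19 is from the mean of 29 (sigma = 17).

-0.5882

Step 1: Recall the z-score formula: z = (x - mu) / sigma
Step 2: Substitute values: z = (19 - 29) / 17
Step 3: z = -10 / 17 = -0.5882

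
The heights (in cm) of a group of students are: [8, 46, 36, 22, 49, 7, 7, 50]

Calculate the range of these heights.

43

Step 1: Identify the maximum value: max = 50
Step 2: Identify the minimum value: min = 7
Step 3: Range = max - min = 50 - 7 = 43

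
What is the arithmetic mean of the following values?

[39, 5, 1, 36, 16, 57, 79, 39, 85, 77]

43.4

Step 1: Sum all values: 39 + 5 + 1 + 36 + 16 + 57 + 79 + 39 + 85 + 77 = 434
Step 2: Count the number of values: n = 10
Step 3: Mean = sum / n = 434 / 10 = 43.4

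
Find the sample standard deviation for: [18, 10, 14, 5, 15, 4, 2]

6.1837

Step 1: Compute the mean: 9.7143
Step 2: Sum of squared deviations from the mean: 229.4286
Step 3: Sample variance = 229.4286 / 6 = 38.2381
Step 4: Standard deviation = sqrt(38.2381) = 6.1837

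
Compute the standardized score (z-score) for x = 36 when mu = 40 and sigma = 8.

-0.5

Step 1: Recall the z-score formula: z = (x - mu) / sigma
Step 2: Substitute values: z = (36 - 40) / 8
Step 3: z = -4 / 8 = -0.5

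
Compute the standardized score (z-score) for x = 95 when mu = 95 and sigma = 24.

0

Step 1: Recall the z-score formula: z = (x - mu) / sigma
Step 2: Substitute values: z = (95 - 95) / 24
Step 3: z = 0 / 24 = 0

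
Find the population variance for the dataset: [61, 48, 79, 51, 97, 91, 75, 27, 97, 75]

480.49

Step 1: Compute the mean: (61 + 48 + 79 + 51 + 97 + 91 + 75 + 27 + 97 + 75) / 10 = 70.1
Step 2: Compute squared deviations from the mean:
  (61 - 70.1)^2 = 82.81
  (48 - 70.1)^2 = 488.41
  (79 - 70.1)^2 = 79.21
  (51 - 70.1)^2 = 364.81
  (97 - 70.1)^2 = 723.61
  (91 - 70.1)^2 = 436.81
  (75 - 70.1)^2 = 24.01
  (27 - 70.1)^2 = 1857.61
  (97 - 70.1)^2 = 723.61
  (75 - 70.1)^2 = 24.01
Step 3: Sum of squared deviations = 4804.9
Step 4: Population variance = 4804.9 / 10 = 480.49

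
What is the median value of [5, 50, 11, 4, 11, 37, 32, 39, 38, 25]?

28.5

Step 1: Sort the data in ascending order: [4, 5, 11, 11, 25, 32, 37, 38, 39, 50]
Step 2: The number of values is n = 10.
Step 3: Since n is even, the median is the average of positions 5 and 6:
  Median = (25 + 32) / 2 = 28.5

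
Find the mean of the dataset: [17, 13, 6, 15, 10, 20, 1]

11.7143

Step 1: Sum all values: 17 + 13 + 6 + 15 + 10 + 20 + 1 = 82
Step 2: Count the number of values: n = 7
Step 3: Mean = sum / n = 82 / 7 = 11.7143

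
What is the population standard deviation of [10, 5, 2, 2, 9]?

3.3823

Step 1: Compute the mean: 5.6
Step 2: Sum of squared deviations from the mean: 57.2
Step 3: Population variance = 57.2 / 5 = 11.44
Step 4: Standard deviation = sqrt(11.44) = 3.3823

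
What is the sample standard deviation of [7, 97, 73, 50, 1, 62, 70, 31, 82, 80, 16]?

33.0759

Step 1: Compute the mean: 51.7273
Step 2: Sum of squared deviations from the mean: 10940.1818
Step 3: Sample variance = 10940.1818 / 10 = 1094.0182
Step 4: Standard deviation = sqrt(1094.0182) = 33.0759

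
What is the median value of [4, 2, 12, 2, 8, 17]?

6

Step 1: Sort the data in ascending order: [2, 2, 4, 8, 12, 17]
Step 2: The number of values is n = 6.
Step 3: Since n is even, the median is the average of positions 3 and 4:
  Median = (4 + 8) / 2 = 6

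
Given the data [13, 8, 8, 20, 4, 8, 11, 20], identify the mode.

8

Step 1: Count the frequency of each value:
  4: appears 1 time(s)
  8: appears 3 time(s)
  11: appears 1 time(s)
  13: appears 1 time(s)
  20: appears 2 time(s)
Step 2: The value 8 appears most frequently (3 times).
Step 3: Mode = 8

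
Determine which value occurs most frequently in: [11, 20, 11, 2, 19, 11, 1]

11

Step 1: Count the frequency of each value:
  1: appears 1 time(s)
  2: appears 1 time(s)
  11: appears 3 time(s)
  19: appears 1 time(s)
  20: appears 1 time(s)
Step 2: The value 11 appears most frequently (3 times).
Step 3: Mode = 11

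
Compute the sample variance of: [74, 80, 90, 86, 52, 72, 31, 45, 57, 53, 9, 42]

578.0833

Step 1: Compute the mean: (74 + 80 + 90 + 86 + 52 + 72 + 31 + 45 + 57 + 53 + 9 + 42) / 12 = 57.5833
Step 2: Compute squared deviations from the mean:
  (74 - 57.5833)^2 = 269.5069
  (80 - 57.5833)^2 = 502.5069
  (90 - 57.5833)^2 = 1050.8403
  (86 - 57.5833)^2 = 807.5069
  (52 - 57.5833)^2 = 31.1736
  (72 - 57.5833)^2 = 207.8403
  (31 - 57.5833)^2 = 706.6736
  (45 - 57.5833)^2 = 158.3403
  (57 - 57.5833)^2 = 0.3403
  (53 - 57.5833)^2 = 21.0069
  (9 - 57.5833)^2 = 2360.3403
  (42 - 57.5833)^2 = 242.8403
Step 3: Sum of squared deviations = 6358.9167
Step 4: Sample variance = 6358.9167 / 11 = 578.0833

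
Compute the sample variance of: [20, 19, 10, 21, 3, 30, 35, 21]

102.4107

Step 1: Compute the mean: (20 + 19 + 10 + 21 + 3 + 30 + 35 + 21) / 8 = 19.875
Step 2: Compute squared deviations from the mean:
  (20 - 19.875)^2 = 0.0156
  (19 - 19.875)^2 = 0.7656
  (10 - 19.875)^2 = 97.5156
  (21 - 19.875)^2 = 1.2656
  (3 - 19.875)^2 = 284.7656
  (30 - 19.875)^2 = 102.5156
  (35 - 19.875)^2 = 228.7656
  (21 - 19.875)^2 = 1.2656
Step 3: Sum of squared deviations = 716.875
Step 4: Sample variance = 716.875 / 7 = 102.4107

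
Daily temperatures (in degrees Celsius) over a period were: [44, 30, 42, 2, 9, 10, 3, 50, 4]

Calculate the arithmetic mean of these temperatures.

21.5556

Step 1: Sum all values: 44 + 30 + 42 + 2 + 9 + 10 + 3 + 50 + 4 = 194
Step 2: Count the number of values: n = 9
Step 3: Mean = sum / n = 194 / 9 = 21.5556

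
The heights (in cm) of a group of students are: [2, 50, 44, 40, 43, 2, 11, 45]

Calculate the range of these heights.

48

Step 1: Identify the maximum value: max = 50
Step 2: Identify the minimum value: min = 2
Step 3: Range = max - min = 50 - 2 = 48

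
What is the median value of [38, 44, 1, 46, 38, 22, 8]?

38

Step 1: Sort the data in ascending order: [1, 8, 22, 38, 38, 44, 46]
Step 2: The number of values is n = 7.
Step 3: Since n is odd, the median is the middle value at position 4: 38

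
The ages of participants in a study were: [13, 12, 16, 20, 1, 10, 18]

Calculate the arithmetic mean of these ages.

12.8571

Step 1: Sum all values: 13 + 12 + 16 + 20 + 1 + 10 + 18 = 90
Step 2: Count the number of values: n = 7
Step 3: Mean = sum / n = 90 / 7 = 12.8571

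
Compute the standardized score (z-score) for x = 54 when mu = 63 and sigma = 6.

-1.5

Step 1: Recall the z-score formula: z = (x - mu) / sigma
Step 2: Substitute values: z = (54 - 63) / 6
Step 3: z = -9 / 6 = -1.5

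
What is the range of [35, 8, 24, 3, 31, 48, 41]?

45

Step 1: Identify the maximum value: max = 48
Step 2: Identify the minimum value: min = 3
Step 3: Range = max - min = 48 - 3 = 45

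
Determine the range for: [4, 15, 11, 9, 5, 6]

11

Step 1: Identify the maximum value: max = 15
Step 2: Identify the minimum value: min = 4
Step 3: Range = max - min = 15 - 4 = 11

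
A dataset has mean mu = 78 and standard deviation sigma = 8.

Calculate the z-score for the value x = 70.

-1

Step 1: Recall the z-score formula: z = (x - mu) / sigma
Step 2: Substitute values: z = (70 - 78) / 8
Step 3: z = -8 / 8 = -1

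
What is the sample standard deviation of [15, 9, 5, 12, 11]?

3.7148

Step 1: Compute the mean: 10.4
Step 2: Sum of squared deviations from the mean: 55.2
Step 3: Sample variance = 55.2 / 4 = 13.8
Step 4: Standard deviation = sqrt(13.8) = 3.7148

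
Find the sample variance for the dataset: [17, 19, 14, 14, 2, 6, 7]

39.9048

Step 1: Compute the mean: (17 + 19 + 14 + 14 + 2 + 6 + 7) / 7 = 11.2857
Step 2: Compute squared deviations from the mean:
  (17 - 11.2857)^2 = 32.6531
  (19 - 11.2857)^2 = 59.5102
  (14 - 11.2857)^2 = 7.3673
  (14 - 11.2857)^2 = 7.3673
  (2 - 11.2857)^2 = 86.2245
  (6 - 11.2857)^2 = 27.9388
  (7 - 11.2857)^2 = 18.3673
Step 3: Sum of squared deviations = 239.4286
Step 4: Sample variance = 239.4286 / 6 = 39.9048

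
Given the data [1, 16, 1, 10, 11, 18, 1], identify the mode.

1

Step 1: Count the frequency of each value:
  1: appears 3 time(s)
  10: appears 1 time(s)
  11: appears 1 time(s)
  16: appears 1 time(s)
  18: appears 1 time(s)
Step 2: The value 1 appears most frequently (3 times).
Step 3: Mode = 1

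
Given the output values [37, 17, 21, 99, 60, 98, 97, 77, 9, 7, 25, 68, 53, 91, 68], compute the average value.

55.1333

Step 1: Sum all values: 37 + 17 + 21 + 99 + 60 + 98 + 97 + 77 + 9 + 7 + 25 + 68 + 53 + 91 + 68 = 827
Step 2: Count the number of values: n = 15
Step 3: Mean = sum / n = 827 / 15 = 55.1333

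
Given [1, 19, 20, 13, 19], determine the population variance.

51.04

Step 1: Compute the mean: (1 + 19 + 20 + 13 + 19) / 5 = 14.4
Step 2: Compute squared deviations from the mean:
  (1 - 14.4)^2 = 179.56
  (19 - 14.4)^2 = 21.16
  (20 - 14.4)^2 = 31.36
  (13 - 14.4)^2 = 1.96
  (19 - 14.4)^2 = 21.16
Step 3: Sum of squared deviations = 255.2
Step 4: Population variance = 255.2 / 5 = 51.04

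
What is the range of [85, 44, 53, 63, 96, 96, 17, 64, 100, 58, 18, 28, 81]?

83

Step 1: Identify the maximum value: max = 100
Step 2: Identify the minimum value: min = 17
Step 3: Range = max - min = 100 - 17 = 83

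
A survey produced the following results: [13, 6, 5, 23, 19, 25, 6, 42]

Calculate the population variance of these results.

141.2344

Step 1: Compute the mean: (13 + 6 + 5 + 23 + 19 + 25 + 6 + 42) / 8 = 17.375
Step 2: Compute squared deviations from the mean:
  (13 - 17.375)^2 = 19.1406
  (6 - 17.375)^2 = 129.3906
  (5 - 17.375)^2 = 153.1406
  (23 - 17.375)^2 = 31.6406
  (19 - 17.375)^2 = 2.6406
  (25 - 17.375)^2 = 58.1406
  (6 - 17.375)^2 = 129.3906
  (42 - 17.375)^2 = 606.3906
Step 3: Sum of squared deviations = 1129.875
Step 4: Population variance = 1129.875 / 8 = 141.2344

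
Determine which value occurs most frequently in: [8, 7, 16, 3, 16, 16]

16

Step 1: Count the frequency of each value:
  3: appears 1 time(s)
  7: appears 1 time(s)
  8: appears 1 time(s)
  16: appears 3 time(s)
Step 2: The value 16 appears most frequently (3 times).
Step 3: Mode = 16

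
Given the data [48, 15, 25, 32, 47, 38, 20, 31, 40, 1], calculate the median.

31.5

Step 1: Sort the data in ascending order: [1, 15, 20, 25, 31, 32, 38, 40, 47, 48]
Step 2: The number of values is n = 10.
Step 3: Since n is even, the median is the average of positions 5 and 6:
  Median = (31 + 32) / 2 = 31.5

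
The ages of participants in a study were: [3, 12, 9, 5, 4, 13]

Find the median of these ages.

7

Step 1: Sort the data in ascending order: [3, 4, 5, 9, 12, 13]
Step 2: The number of values is n = 6.
Step 3: Since n is even, the median is the average of positions 3 and 4:
  Median = (5 + 9) / 2 = 7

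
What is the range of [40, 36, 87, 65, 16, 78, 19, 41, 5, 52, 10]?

82

Step 1: Identify the maximum value: max = 87
Step 2: Identify the minimum value: min = 5
Step 3: Range = max - min = 87 - 5 = 82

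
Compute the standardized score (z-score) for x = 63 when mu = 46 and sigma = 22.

0.7727

Step 1: Recall the z-score formula: z = (x - mu) / sigma
Step 2: Substitute values: z = (63 - 46) / 22
Step 3: z = 17 / 22 = 0.7727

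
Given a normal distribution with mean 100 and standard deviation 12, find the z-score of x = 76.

-2

Step 1: Recall the z-score formula: z = (x - mu) / sigma
Step 2: Substitute values: z = (76 - 100) / 12
Step 3: z = -24 / 12 = -2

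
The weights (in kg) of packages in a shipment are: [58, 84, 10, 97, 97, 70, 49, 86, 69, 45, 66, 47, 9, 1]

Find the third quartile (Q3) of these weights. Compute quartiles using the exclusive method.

84.5

Step 1: Sort the data: [1, 9, 10, 45, 47, 49, 58, 66, 69, 70, 84, 86, 97, 97]
Step 2: n = 14
Step 3: Using the exclusive quartile method:
  Q1 = 36.25
  Q2 (median) = 62
  Q3 = 84.5
  IQR = Q3 - Q1 = 84.5 - 36.25 = 48.25
Step 4: Q3 = 84.5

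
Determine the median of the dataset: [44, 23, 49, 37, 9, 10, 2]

23

Step 1: Sort the data in ascending order: [2, 9, 10, 23, 37, 44, 49]
Step 2: The number of values is n = 7.
Step 3: Since n is odd, the median is the middle value at position 4: 23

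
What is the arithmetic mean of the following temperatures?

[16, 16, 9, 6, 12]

11.8

Step 1: Sum all values: 16 + 16 + 9 + 6 + 12 = 59
Step 2: Count the number of values: n = 5
Step 3: Mean = sum / n = 59 / 5 = 11.8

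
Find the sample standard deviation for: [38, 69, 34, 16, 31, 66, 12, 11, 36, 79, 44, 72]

24.0278

Step 1: Compute the mean: 42.3333
Step 2: Sum of squared deviations from the mean: 6350.6667
Step 3: Sample variance = 6350.6667 / 11 = 577.3333
Step 4: Standard deviation = sqrt(577.3333) = 24.0278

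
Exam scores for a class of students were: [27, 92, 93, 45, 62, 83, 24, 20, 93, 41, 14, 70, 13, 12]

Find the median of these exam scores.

43

Step 1: Sort the data in ascending order: [12, 13, 14, 20, 24, 27, 41, 45, 62, 70, 83, 92, 93, 93]
Step 2: The number of values is n = 14.
Step 3: Since n is even, the median is the average of positions 7 and 8:
  Median = (41 + 45) / 2 = 43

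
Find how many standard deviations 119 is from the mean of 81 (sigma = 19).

2

Step 1: Recall the z-score formula: z = (x - mu) / sigma
Step 2: Substitute values: z = (119 - 81) / 19
Step 3: z = 38 / 19 = 2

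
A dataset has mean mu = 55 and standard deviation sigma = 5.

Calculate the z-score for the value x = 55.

0

Step 1: Recall the z-score formula: z = (x - mu) / sigma
Step 2: Substitute values: z = (55 - 55) / 5
Step 3: z = 0 / 5 = 0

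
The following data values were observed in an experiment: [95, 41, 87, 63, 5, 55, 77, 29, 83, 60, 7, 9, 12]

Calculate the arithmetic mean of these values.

47.9231

Step 1: Sum all values: 95 + 41 + 87 + 63 + 5 + 55 + 77 + 29 + 83 + 60 + 7 + 9 + 12 = 623
Step 2: Count the number of values: n = 13
Step 3: Mean = sum / n = 623 / 13 = 47.9231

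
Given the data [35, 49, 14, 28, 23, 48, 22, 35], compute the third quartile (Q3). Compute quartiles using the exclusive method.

44.75

Step 1: Sort the data: [14, 22, 23, 28, 35, 35, 48, 49]
Step 2: n = 8
Step 3: Using the exclusive quartile method:
  Q1 = 22.25
  Q2 (median) = 31.5
  Q3 = 44.75
  IQR = Q3 - Q1 = 44.75 - 22.25 = 22.5
Step 4: Q3 = 44.75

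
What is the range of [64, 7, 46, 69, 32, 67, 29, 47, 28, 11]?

62

Step 1: Identify the maximum value: max = 69
Step 2: Identify the minimum value: min = 7
Step 3: Range = max - min = 69 - 7 = 62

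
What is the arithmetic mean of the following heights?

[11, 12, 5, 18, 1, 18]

10.8333

Step 1: Sum all values: 11 + 12 + 5 + 18 + 1 + 18 = 65
Step 2: Count the number of values: n = 6
Step 3: Mean = sum / n = 65 / 6 = 10.8333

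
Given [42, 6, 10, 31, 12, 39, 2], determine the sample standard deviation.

16.5803

Step 1: Compute the mean: 20.2857
Step 2: Sum of squared deviations from the mean: 1649.4286
Step 3: Sample variance = 1649.4286 / 6 = 274.9048
Step 4: Standard deviation = sqrt(274.9048) = 16.5803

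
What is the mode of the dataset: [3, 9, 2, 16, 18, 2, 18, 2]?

2

Step 1: Count the frequency of each value:
  2: appears 3 time(s)
  3: appears 1 time(s)
  9: appears 1 time(s)
  16: appears 1 time(s)
  18: appears 2 time(s)
Step 2: The value 2 appears most frequently (3 times).
Step 3: Mode = 2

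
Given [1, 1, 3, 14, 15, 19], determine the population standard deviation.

7.3579

Step 1: Compute the mean: 8.8333
Step 2: Sum of squared deviations from the mean: 324.8333
Step 3: Population variance = 324.8333 / 6 = 54.1389
Step 4: Standard deviation = sqrt(54.1389) = 7.3579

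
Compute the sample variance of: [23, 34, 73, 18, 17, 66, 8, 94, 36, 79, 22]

882.2182

Step 1: Compute the mean: (23 + 34 + 73 + 18 + 17 + 66 + 8 + 94 + 36 + 79 + 22) / 11 = 42.7273
Step 2: Compute squared deviations from the mean:
  (23 - 42.7273)^2 = 389.1653
  (34 - 42.7273)^2 = 76.1653
  (73 - 42.7273)^2 = 916.438
  (18 - 42.7273)^2 = 611.438
  (17 - 42.7273)^2 = 661.8926
  (66 - 42.7273)^2 = 541.6198
  (8 - 42.7273)^2 = 1205.9835
  (94 - 42.7273)^2 = 2628.8926
  (36 - 42.7273)^2 = 45.2562
  (79 - 42.7273)^2 = 1315.7107
  (22 - 42.7273)^2 = 429.6198
Step 3: Sum of squared deviations = 8822.1818
Step 4: Sample variance = 8822.1818 / 10 = 882.2182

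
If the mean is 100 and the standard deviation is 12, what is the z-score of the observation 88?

-1

Step 1: Recall the z-score formula: z = (x - mu) / sigma
Step 2: Substitute values: z = (88 - 100) / 12
Step 3: z = -12 / 12 = -1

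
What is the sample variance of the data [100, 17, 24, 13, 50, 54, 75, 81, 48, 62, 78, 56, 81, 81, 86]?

699.9714

Step 1: Compute the mean: (100 + 17 + 24 + 13 + 50 + 54 + 75 + 81 + 48 + 62 + 78 + 56 + 81 + 81 + 86) / 15 = 60.4
Step 2: Compute squared deviations from the mean:
  (100 - 60.4)^2 = 1568.16
  (17 - 60.4)^2 = 1883.56
  (24 - 60.4)^2 = 1324.96
  (13 - 60.4)^2 = 2246.76
  (50 - 60.4)^2 = 108.16
  (54 - 60.4)^2 = 40.96
  (75 - 60.4)^2 = 213.16
  (81 - 60.4)^2 = 424.36
  (48 - 60.4)^2 = 153.76
  (62 - 60.4)^2 = 2.56
  (78 - 60.4)^2 = 309.76
  (56 - 60.4)^2 = 19.36
  (81 - 60.4)^2 = 424.36
  (81 - 60.4)^2 = 424.36
  (86 - 60.4)^2 = 655.36
Step 3: Sum of squared deviations = 9799.6
Step 4: Sample variance = 9799.6 / 14 = 699.9714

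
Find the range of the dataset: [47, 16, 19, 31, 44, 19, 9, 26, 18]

38

Step 1: Identify the maximum value: max = 47
Step 2: Identify the minimum value: min = 9
Step 3: Range = max - min = 47 - 9 = 38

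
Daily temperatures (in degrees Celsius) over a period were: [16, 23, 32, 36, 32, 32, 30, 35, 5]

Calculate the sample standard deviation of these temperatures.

10.3051

Step 1: Compute the mean: 26.7778
Step 2: Sum of squared deviations from the mean: 849.5556
Step 3: Sample variance = 849.5556 / 8 = 106.1944
Step 4: Standard deviation = sqrt(106.1944) = 10.3051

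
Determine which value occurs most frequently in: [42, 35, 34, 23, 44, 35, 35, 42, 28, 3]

35

Step 1: Count the frequency of each value:
  3: appears 1 time(s)
  23: appears 1 time(s)
  28: appears 1 time(s)
  34: appears 1 time(s)
  35: appears 3 time(s)
  42: appears 2 time(s)
  44: appears 1 time(s)
Step 2: The value 35 appears most frequently (3 times).
Step 3: Mode = 35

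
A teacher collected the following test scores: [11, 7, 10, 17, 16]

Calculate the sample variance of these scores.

17.7

Step 1: Compute the mean: (11 + 7 + 10 + 17 + 16) / 5 = 12.2
Step 2: Compute squared deviations from the mean:
  (11 - 12.2)^2 = 1.44
  (7 - 12.2)^2 = 27.04
  (10 - 12.2)^2 = 4.84
  (17 - 12.2)^2 = 23.04
  (16 - 12.2)^2 = 14.44
Step 3: Sum of squared deviations = 70.8
Step 4: Sample variance = 70.8 / 4 = 17.7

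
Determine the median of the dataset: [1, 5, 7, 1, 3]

3

Step 1: Sort the data in ascending order: [1, 1, 3, 5, 7]
Step 2: The number of values is n = 5.
Step 3: Since n is odd, the median is the middle value at position 3: 3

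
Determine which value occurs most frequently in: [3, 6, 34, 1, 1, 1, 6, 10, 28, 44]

1

Step 1: Count the frequency of each value:
  1: appears 3 time(s)
  3: appears 1 time(s)
  6: appears 2 time(s)
  10: appears 1 time(s)
  28: appears 1 time(s)
  34: appears 1 time(s)
  44: appears 1 time(s)
Step 2: The value 1 appears most frequently (3 times).
Step 3: Mode = 1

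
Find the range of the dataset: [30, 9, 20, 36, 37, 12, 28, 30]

28

Step 1: Identify the maximum value: max = 37
Step 2: Identify the minimum value: min = 9
Step 3: Range = max - min = 37 - 9 = 28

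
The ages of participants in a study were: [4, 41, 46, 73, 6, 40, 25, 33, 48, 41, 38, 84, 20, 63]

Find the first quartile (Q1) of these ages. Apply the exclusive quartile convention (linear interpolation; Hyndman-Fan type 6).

23.75

Step 1: Sort the data: [4, 6, 20, 25, 33, 38, 40, 41, 41, 46, 48, 63, 73, 84]
Step 2: n = 14
Step 3: Using the exclusive quartile method:
  Q1 = 23.75
  Q2 (median) = 40.5
  Q3 = 51.75
  IQR = Q3 - Q1 = 51.75 - 23.75 = 28
Step 4: Q1 = 23.75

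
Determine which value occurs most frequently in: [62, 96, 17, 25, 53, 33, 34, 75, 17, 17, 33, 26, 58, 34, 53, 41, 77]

17

Step 1: Count the frequency of each value:
  17: appears 3 time(s)
  25: appears 1 time(s)
  26: appears 1 time(s)
  33: appears 2 time(s)
  34: appears 2 time(s)
  41: appears 1 time(s)
  53: appears 2 time(s)
  58: appears 1 time(s)
  62: appears 1 time(s)
  75: appears 1 time(s)
  77: appears 1 time(s)
  96: appears 1 time(s)
Step 2: The value 17 appears most frequently (3 times).
Step 3: Mode = 17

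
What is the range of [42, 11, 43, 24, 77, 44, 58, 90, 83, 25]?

79

Step 1: Identify the maximum value: max = 90
Step 2: Identify the minimum value: min = 11
Step 3: Range = max - min = 90 - 11 = 79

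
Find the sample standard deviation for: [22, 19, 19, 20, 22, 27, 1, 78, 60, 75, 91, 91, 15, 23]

31.3839

Step 1: Compute the mean: 40.2143
Step 2: Sum of squared deviations from the mean: 12804.3571
Step 3: Sample variance = 12804.3571 / 13 = 984.9505
Step 4: Standard deviation = sqrt(984.9505) = 31.3839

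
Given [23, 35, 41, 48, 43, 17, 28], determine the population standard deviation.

10.4998

Step 1: Compute the mean: 33.5714
Step 2: Sum of squared deviations from the mean: 771.7143
Step 3: Population variance = 771.7143 / 7 = 110.2449
Step 4: Standard deviation = sqrt(110.2449) = 10.4998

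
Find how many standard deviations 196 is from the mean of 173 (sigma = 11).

2.0909

Step 1: Recall the z-score formula: z = (x - mu) / sigma
Step 2: Substitute values: z = (196 - 173) / 11
Step 3: z = 23 / 11 = 2.0909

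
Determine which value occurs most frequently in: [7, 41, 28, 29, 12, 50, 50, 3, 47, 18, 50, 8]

50

Step 1: Count the frequency of each value:
  3: appears 1 time(s)
  7: appears 1 time(s)
  8: appears 1 time(s)
  12: appears 1 time(s)
  18: appears 1 time(s)
  28: appears 1 time(s)
  29: appears 1 time(s)
  41: appears 1 time(s)
  47: appears 1 time(s)
  50: appears 3 time(s)
Step 2: The value 50 appears most frequently (3 times).
Step 3: Mode = 50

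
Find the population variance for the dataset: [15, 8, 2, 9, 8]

17.04

Step 1: Compute the mean: (15 + 8 + 2 + 9 + 8) / 5 = 8.4
Step 2: Compute squared deviations from the mean:
  (15 - 8.4)^2 = 43.56
  (8 - 8.4)^2 = 0.16
  (2 - 8.4)^2 = 40.96
  (9 - 8.4)^2 = 0.36
  (8 - 8.4)^2 = 0.16
Step 3: Sum of squared deviations = 85.2
Step 4: Population variance = 85.2 / 5 = 17.04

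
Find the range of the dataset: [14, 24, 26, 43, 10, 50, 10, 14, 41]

40

Step 1: Identify the maximum value: max = 50
Step 2: Identify the minimum value: min = 10
Step 3: Range = max - min = 50 - 10 = 40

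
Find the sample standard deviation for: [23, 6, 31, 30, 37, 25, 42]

11.6005

Step 1: Compute the mean: 27.7143
Step 2: Sum of squared deviations from the mean: 807.4286
Step 3: Sample variance = 807.4286 / 6 = 134.5714
Step 4: Standard deviation = sqrt(134.5714) = 11.6005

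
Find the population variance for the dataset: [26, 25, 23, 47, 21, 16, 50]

150.7755

Step 1: Compute the mean: (26 + 25 + 23 + 47 + 21 + 16 + 50) / 7 = 29.7143
Step 2: Compute squared deviations from the mean:
  (26 - 29.7143)^2 = 13.7959
  (25 - 29.7143)^2 = 22.2245
  (23 - 29.7143)^2 = 45.0816
  (47 - 29.7143)^2 = 298.7959
  (21 - 29.7143)^2 = 75.9388
  (16 - 29.7143)^2 = 188.0816
  (50 - 29.7143)^2 = 411.5102
Step 3: Sum of squared deviations = 1055.4286
Step 4: Population variance = 1055.4286 / 7 = 150.7755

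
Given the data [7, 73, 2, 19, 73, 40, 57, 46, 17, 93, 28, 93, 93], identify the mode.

93

Step 1: Count the frequency of each value:
  2: appears 1 time(s)
  7: appears 1 time(s)
  17: appears 1 time(s)
  19: appears 1 time(s)
  28: appears 1 time(s)
  40: appears 1 time(s)
  46: appears 1 time(s)
  57: appears 1 time(s)
  73: appears 2 time(s)
  93: appears 3 time(s)
Step 2: The value 93 appears most frequently (3 times).
Step 3: Mode = 93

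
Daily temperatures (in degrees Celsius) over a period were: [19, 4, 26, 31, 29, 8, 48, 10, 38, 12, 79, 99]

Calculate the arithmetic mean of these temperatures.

33.5833

Step 1: Sum all values: 19 + 4 + 26 + 31 + 29 + 8 + 48 + 10 + 38 + 12 + 79 + 99 = 403
Step 2: Count the number of values: n = 12
Step 3: Mean = sum / n = 403 / 12 = 33.5833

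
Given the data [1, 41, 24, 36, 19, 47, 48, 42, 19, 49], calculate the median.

38.5

Step 1: Sort the data in ascending order: [1, 19, 19, 24, 36, 41, 42, 47, 48, 49]
Step 2: The number of values is n = 10.
Step 3: Since n is even, the median is the average of positions 5 and 6:
  Median = (36 + 41) / 2 = 38.5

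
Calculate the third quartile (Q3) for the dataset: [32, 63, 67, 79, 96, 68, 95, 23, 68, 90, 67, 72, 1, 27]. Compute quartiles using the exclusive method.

81.75

Step 1: Sort the data: [1, 23, 27, 32, 63, 67, 67, 68, 68, 72, 79, 90, 95, 96]
Step 2: n = 14
Step 3: Using the exclusive quartile method:
  Q1 = 30.75
  Q2 (median) = 67.5
  Q3 = 81.75
  IQR = Q3 - Q1 = 81.75 - 30.75 = 51
Step 4: Q3 = 81.75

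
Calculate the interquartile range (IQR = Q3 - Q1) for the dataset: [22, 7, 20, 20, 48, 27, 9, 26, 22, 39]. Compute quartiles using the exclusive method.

12.75

Step 1: Sort the data: [7, 9, 20, 20, 22, 22, 26, 27, 39, 48]
Step 2: n = 10
Step 3: Using the exclusive quartile method:
  Q1 = 17.25
  Q2 (median) = 22
  Q3 = 30
  IQR = Q3 - Q1 = 30 - 17.25 = 12.75
Step 4: IQR = 12.75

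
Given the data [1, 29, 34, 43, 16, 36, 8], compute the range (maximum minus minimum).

42

Step 1: Identify the maximum value: max = 43
Step 2: Identify the minimum value: min = 1
Step 3: Range = max - min = 43 - 1 = 42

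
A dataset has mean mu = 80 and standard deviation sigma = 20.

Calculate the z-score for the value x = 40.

-2

Step 1: Recall the z-score formula: z = (x - mu) / sigma
Step 2: Substitute values: z = (40 - 80) / 20
Step 3: z = -40 / 20 = -2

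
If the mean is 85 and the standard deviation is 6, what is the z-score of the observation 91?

1

Step 1: Recall the z-score formula: z = (x - mu) / sigma
Step 2: Substitute values: z = (91 - 85) / 6
Step 3: z = 6 / 6 = 1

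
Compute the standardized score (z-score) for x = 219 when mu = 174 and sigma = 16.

2.8125

Step 1: Recall the z-score formula: z = (x - mu) / sigma
Step 2: Substitute values: z = (219 - 174) / 16
Step 3: z = 45 / 16 = 2.8125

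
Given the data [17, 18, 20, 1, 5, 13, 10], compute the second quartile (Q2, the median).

13

Step 1: Sort the data: [1, 5, 10, 13, 17, 18, 20]
Step 2: n = 7
Step 3: Q2 is the median. Since n is odd, it is the middle value at position 4: 13
Step 4: Q2 = 13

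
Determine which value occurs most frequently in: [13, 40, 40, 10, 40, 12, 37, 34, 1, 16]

40

Step 1: Count the frequency of each value:
  1: appears 1 time(s)
  10: appears 1 time(s)
  12: appears 1 time(s)
  13: appears 1 time(s)
  16: appears 1 time(s)
  34: appears 1 time(s)
  37: appears 1 time(s)
  40: appears 3 time(s)
Step 2: The value 40 appears most frequently (3 times).
Step 3: Mode = 40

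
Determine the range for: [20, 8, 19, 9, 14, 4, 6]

16

Step 1: Identify the maximum value: max = 20
Step 2: Identify the minimum value: min = 4
Step 3: Range = max - min = 20 - 4 = 16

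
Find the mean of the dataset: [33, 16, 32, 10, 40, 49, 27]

29.5714

Step 1: Sum all values: 33 + 16 + 32 + 10 + 40 + 49 + 27 = 207
Step 2: Count the number of values: n = 7
Step 3: Mean = sum / n = 207 / 7 = 29.5714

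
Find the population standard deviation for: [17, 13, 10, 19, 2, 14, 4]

5.8971

Step 1: Compute the mean: 11.2857
Step 2: Sum of squared deviations from the mean: 243.4286
Step 3: Population variance = 243.4286 / 7 = 34.7755
Step 4: Standard deviation = sqrt(34.7755) = 5.8971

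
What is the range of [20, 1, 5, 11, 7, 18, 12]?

19

Step 1: Identify the maximum value: max = 20
Step 2: Identify the minimum value: min = 1
Step 3: Range = max - min = 20 - 1 = 19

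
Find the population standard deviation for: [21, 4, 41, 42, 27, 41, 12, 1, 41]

15.8473

Step 1: Compute the mean: 25.5556
Step 2: Sum of squared deviations from the mean: 2260.2222
Step 3: Population variance = 2260.2222 / 9 = 251.1358
Step 4: Standard deviation = sqrt(251.1358) = 15.8473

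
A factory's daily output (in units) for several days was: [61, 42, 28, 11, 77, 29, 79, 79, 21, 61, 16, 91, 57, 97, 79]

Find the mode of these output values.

79

Step 1: Count the frequency of each value:
  11: appears 1 time(s)
  16: appears 1 time(s)
  21: appears 1 time(s)
  28: appears 1 time(s)
  29: appears 1 time(s)
  42: appears 1 time(s)
  57: appears 1 time(s)
  61: appears 2 time(s)
  77: appears 1 time(s)
  79: appears 3 time(s)
  91: appears 1 time(s)
  97: appears 1 time(s)
Step 2: The value 79 appears most frequently (3 times).
Step 3: Mode = 79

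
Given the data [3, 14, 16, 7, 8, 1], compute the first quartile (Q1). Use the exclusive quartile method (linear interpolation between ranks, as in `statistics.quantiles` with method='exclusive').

2.5

Step 1: Sort the data: [1, 3, 7, 8, 14, 16]
Step 2: n = 6
Step 3: Using the exclusive quartile method:
  Q1 = 2.5
  Q2 (median) = 7.5
  Q3 = 14.5
  IQR = Q3 - Q1 = 14.5 - 2.5 = 12
Step 4: Q1 = 2.5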